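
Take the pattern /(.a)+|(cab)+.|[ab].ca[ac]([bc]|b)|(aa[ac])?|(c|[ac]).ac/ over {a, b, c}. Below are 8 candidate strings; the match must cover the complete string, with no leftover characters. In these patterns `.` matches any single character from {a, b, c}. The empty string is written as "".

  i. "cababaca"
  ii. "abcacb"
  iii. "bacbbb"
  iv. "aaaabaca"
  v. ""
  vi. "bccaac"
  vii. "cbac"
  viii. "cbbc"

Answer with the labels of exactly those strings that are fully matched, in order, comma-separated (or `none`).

i → match
ii → match
iii → no match
iv → match
v → match
vi → match
vii → match
viii → no match

i, ii, iv, v, vi, vii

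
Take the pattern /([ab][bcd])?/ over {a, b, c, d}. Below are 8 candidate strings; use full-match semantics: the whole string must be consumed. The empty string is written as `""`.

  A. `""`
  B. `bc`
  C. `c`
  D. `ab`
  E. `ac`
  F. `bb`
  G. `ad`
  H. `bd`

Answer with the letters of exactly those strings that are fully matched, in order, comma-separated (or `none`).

A, B, D, E, F, G, H

A → match
B → match
C → no match
D → match
E → match
F → match
G → match
H → match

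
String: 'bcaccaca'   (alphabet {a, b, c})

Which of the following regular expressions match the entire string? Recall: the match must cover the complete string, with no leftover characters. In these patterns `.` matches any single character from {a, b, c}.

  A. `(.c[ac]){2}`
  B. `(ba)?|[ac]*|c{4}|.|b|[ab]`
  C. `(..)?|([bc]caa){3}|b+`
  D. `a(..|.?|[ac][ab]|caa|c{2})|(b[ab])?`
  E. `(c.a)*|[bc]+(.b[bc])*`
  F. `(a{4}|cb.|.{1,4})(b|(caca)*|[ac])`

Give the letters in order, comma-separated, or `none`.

F

A → no match
B → no match
C → no match
D → no match
E → no match
F → match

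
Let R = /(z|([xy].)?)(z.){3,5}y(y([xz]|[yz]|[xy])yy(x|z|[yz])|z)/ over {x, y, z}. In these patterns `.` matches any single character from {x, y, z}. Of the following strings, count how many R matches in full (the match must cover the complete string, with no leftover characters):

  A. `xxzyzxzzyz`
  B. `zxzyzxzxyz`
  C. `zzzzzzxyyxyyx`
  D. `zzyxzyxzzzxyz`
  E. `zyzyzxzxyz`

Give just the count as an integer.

A → match
B → match
C → match
D → no match
E → match
Total matched: 4

4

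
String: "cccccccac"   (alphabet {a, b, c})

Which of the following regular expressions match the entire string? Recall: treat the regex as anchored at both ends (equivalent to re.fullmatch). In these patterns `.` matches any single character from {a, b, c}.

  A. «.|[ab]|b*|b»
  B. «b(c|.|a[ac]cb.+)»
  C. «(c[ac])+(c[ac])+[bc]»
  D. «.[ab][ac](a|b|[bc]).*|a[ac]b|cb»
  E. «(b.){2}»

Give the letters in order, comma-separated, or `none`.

C

A → no match
B → no match — must start with "b"
C → match
D → no match
E → no match — must start with "b"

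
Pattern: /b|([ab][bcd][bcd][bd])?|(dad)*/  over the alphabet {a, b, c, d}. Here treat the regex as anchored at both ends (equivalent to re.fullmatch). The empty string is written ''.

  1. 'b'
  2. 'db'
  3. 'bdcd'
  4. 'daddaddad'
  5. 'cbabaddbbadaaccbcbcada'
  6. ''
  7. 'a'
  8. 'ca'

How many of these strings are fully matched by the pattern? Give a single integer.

4

1 → match
2 → no match
3 → match
4 → match
5 → no match
6 → match
7 → no match
8 → no match
Total matched: 4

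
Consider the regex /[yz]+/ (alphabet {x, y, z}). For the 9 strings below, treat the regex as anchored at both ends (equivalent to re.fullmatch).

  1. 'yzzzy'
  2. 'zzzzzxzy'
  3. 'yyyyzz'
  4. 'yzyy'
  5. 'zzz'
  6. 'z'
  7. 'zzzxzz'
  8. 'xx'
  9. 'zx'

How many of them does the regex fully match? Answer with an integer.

1 → match
2 → no match
3 → match
4 → match
5 → match
6 → match
7 → no match
8 → no match
9 → no match
Total matched: 5

5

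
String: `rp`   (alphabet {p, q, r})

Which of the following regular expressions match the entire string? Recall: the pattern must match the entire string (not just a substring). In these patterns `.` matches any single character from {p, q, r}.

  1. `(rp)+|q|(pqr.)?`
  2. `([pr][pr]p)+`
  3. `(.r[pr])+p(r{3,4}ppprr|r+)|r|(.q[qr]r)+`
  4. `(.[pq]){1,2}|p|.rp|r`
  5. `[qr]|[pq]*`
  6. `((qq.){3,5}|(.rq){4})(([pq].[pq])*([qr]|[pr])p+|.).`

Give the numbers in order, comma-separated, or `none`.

1, 4

1 → match
2 → no match
3 → no match
4 → match
5 → no match
6 → no match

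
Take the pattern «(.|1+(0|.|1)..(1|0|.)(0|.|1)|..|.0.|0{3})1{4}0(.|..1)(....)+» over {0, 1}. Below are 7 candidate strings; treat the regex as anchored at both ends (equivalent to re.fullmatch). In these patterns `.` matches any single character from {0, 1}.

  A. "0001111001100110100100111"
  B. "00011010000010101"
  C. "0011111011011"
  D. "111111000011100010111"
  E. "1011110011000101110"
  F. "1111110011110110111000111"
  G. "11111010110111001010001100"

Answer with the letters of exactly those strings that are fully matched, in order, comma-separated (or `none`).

A, C

A → match
B → no match
C → match
D → no match
E → no match
F → no match
G → no match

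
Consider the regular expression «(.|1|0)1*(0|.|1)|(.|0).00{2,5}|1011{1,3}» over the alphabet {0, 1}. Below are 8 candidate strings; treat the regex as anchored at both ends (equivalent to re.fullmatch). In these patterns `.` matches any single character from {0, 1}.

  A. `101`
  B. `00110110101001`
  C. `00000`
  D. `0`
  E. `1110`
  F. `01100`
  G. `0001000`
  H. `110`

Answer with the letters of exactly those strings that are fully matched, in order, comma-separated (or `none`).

A → no match
B → no match
C → match
D → no match
E → match
F → no match
G → no match
H → match

C, E, H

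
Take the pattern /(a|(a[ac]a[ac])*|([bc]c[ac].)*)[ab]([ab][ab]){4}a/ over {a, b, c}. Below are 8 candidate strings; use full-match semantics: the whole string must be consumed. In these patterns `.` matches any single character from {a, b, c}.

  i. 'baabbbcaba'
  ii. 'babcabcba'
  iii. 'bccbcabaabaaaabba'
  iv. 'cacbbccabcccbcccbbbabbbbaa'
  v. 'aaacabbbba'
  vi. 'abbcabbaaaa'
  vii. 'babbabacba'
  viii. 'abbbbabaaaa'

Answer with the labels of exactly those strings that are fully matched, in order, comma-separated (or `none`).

i → no match
ii → no match
iii → no match
iv → no match
v → no match
vi → no match
vii → no match
viii → match

viii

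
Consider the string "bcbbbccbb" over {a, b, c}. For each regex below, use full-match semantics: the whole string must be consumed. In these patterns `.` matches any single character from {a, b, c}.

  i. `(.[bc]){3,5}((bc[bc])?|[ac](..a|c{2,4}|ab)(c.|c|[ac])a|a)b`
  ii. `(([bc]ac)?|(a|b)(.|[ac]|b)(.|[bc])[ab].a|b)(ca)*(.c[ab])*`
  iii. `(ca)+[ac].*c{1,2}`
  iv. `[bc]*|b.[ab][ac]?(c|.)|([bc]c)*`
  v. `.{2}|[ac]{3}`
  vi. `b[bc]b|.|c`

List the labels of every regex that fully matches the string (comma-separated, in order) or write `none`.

i, iv

i → match
ii → no match
iii → no match — must start with "ca"
iv → match
v → no match
vi → no match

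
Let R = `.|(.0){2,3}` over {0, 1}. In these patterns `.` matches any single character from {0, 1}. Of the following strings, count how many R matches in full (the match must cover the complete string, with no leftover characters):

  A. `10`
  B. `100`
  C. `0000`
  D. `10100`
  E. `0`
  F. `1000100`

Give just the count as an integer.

2

A → no match
B → no match
C → match
D → no match
E → match
F → no match
Total matched: 2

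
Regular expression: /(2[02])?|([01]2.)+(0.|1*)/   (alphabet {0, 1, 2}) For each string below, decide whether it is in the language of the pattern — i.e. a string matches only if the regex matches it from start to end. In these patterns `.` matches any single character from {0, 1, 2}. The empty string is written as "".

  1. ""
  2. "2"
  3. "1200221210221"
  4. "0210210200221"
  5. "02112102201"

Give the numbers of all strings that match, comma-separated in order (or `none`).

1, 3, 4, 5

1 → match
2 → no match
3 → match
4 → match
5 → match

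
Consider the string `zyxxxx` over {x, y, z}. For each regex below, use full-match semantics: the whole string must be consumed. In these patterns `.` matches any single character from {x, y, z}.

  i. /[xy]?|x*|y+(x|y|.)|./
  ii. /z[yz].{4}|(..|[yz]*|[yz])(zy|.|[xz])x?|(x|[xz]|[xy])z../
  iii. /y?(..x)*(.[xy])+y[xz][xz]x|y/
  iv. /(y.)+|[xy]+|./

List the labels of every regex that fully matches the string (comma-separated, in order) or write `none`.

ii

i → no match
ii → match
iii → no match
iv → no match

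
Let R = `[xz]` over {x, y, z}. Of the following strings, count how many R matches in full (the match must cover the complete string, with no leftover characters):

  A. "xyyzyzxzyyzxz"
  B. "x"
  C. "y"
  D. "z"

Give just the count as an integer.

A → no match
B. "x" → match
C. "y" → no match
D. "z" → match
Total matched: 2

2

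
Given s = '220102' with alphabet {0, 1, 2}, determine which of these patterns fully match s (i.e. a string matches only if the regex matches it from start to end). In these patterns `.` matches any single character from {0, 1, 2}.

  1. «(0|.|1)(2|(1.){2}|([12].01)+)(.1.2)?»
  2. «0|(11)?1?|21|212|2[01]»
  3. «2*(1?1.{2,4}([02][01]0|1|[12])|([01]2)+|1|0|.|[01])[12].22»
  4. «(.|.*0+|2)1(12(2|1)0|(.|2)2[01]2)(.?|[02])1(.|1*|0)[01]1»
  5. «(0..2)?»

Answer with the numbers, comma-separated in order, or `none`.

1 → match
2 → no match
3 → no match — must end with '22'
4 → no match — must end with '1'
5 → no match

1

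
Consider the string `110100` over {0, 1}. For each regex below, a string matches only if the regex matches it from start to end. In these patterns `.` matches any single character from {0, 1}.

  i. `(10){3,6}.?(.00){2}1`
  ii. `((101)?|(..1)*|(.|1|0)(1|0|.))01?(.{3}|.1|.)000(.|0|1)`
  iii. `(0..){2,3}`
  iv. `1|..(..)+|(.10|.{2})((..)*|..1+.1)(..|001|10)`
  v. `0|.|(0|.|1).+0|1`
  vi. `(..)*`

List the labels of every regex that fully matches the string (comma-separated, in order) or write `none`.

iv, v, vi

i → no match — must start with `10`
ii → no match
iii → no match — must start with `0`
iv → match
v → match
vi → match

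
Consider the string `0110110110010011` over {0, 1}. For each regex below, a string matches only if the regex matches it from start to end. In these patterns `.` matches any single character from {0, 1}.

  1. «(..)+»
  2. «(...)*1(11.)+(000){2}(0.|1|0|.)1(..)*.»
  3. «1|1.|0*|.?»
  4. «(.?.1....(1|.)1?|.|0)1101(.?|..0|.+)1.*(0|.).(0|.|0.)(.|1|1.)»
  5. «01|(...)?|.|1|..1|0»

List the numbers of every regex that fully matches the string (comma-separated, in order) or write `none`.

1 → match
2 → no match
3 → no match
4 → match
5 → no match

1, 4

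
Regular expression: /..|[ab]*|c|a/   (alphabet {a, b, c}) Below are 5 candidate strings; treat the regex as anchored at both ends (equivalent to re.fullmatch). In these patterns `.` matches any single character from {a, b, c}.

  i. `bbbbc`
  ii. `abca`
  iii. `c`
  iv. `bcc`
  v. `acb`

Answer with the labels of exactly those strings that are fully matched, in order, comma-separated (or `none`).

i → no match
ii → no match
iii → match
iv → no match
v → no match

iii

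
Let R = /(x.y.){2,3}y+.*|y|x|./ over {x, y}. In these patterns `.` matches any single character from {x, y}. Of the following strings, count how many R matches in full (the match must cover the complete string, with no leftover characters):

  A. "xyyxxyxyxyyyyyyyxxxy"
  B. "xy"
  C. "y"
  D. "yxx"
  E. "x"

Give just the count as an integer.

A → no match
B → no match
C → match
D → no match
E → match
Total matched: 2

2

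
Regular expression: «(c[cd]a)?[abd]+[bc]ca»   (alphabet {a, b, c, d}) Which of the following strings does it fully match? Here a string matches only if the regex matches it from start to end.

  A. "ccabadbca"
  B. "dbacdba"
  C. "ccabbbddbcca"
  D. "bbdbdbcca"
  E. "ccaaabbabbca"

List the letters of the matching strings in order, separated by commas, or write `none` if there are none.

A, C, D, E

A. "ccabadbca" → match
B. "dbacdba" → no match — must end with "ca"
C. "ccabbbddbcca" → match
D. "bbdbdbcca" → match
E. "ccaaabbabbca" → match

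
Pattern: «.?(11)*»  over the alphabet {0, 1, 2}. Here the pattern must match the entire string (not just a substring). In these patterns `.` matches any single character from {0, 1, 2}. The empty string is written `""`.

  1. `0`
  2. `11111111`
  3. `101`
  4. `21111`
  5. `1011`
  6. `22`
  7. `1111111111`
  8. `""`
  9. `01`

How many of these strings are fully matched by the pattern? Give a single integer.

5

1 → match
2 → match
3 → no match
4 → match
5 → no match
6 → no match
7 → match
8 → match
9 → no match
Total matched: 5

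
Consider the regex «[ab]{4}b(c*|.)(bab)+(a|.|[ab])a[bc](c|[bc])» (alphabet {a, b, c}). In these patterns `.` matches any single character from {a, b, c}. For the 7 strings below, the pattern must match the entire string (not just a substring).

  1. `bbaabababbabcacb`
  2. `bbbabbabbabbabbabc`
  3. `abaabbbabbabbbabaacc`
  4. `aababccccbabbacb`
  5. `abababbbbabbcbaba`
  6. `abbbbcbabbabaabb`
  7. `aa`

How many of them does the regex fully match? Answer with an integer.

1 → match
2 → match
3 → no match
4 → match
5 → no match
6 → match
7. `aa` → no match
Total matched: 4

4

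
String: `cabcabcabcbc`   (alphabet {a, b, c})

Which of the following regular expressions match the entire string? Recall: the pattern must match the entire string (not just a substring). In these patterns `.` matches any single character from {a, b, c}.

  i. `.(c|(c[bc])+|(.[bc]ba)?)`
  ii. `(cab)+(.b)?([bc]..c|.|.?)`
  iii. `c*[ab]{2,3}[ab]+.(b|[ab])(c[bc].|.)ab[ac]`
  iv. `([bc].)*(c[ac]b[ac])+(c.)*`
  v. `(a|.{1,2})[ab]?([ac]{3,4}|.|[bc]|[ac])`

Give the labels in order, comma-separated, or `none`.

i → no match
ii → match
iii → no match
iv → no match
v → no match

ii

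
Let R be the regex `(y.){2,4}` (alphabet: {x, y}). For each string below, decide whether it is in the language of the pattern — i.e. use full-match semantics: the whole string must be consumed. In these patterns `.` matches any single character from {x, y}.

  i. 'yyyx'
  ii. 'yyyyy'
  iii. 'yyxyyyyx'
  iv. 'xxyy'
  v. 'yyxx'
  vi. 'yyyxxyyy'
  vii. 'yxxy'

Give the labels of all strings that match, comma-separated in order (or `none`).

i

i → match
ii → no match
iii → no match
iv → no match — must start with 'y'
v → no match
vi → no match
vii → no match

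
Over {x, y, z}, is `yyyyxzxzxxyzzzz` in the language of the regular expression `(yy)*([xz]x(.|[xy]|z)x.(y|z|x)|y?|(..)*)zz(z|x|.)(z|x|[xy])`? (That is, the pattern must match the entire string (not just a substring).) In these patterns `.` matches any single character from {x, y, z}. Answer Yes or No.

No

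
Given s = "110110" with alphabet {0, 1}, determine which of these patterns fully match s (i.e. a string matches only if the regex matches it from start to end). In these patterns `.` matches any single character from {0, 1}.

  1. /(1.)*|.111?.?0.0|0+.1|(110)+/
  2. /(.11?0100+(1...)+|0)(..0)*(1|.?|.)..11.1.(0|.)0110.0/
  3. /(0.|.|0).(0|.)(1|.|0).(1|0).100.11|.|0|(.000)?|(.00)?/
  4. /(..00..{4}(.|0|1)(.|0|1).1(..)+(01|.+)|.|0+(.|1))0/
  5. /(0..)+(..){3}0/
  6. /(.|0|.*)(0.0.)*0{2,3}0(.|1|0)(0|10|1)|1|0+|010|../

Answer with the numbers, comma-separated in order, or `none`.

1

1 → match
2 → no match
3 → no match
4 → no match
5 → no match — must start with "0"
6 → no match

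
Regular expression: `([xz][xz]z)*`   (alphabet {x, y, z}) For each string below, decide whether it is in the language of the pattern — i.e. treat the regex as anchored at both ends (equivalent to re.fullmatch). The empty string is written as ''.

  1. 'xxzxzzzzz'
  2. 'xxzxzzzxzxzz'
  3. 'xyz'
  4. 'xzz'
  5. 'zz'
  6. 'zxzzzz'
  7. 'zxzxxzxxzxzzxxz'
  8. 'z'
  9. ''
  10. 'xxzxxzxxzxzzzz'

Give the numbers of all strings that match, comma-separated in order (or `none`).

1, 2, 4, 6, 7, 9

1 → match
2 → match
3 → no match
4 → match
5 → no match
6 → match
7 → match
8 → no match
9 → match
10 → no match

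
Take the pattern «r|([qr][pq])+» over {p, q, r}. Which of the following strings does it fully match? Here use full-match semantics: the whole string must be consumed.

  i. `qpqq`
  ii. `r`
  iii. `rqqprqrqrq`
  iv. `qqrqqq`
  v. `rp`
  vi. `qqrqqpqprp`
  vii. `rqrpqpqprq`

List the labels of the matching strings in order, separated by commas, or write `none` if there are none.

i → match
ii → match
iii → match
iv → match
v → match
vi → match
vii → match

i, ii, iii, iv, v, vi, vii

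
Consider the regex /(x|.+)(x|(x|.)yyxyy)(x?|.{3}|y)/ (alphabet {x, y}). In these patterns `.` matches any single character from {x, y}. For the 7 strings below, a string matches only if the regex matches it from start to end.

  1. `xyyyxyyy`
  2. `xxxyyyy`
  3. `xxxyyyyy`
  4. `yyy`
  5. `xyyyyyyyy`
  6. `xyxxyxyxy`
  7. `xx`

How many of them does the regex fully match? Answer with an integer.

1 → match
2 → no match
3 → no match
4 → no match
5 → no match
6 → match
7 → match
Total matched: 3

3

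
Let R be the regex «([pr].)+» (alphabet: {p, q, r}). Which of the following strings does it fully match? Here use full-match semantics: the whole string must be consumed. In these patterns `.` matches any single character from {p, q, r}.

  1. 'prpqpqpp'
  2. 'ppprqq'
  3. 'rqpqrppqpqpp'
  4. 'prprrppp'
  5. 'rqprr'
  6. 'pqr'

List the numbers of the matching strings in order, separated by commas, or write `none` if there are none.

1 → match
2 → no match
3 → match
4 → match
5 → no match
6 → no match

1, 3, 4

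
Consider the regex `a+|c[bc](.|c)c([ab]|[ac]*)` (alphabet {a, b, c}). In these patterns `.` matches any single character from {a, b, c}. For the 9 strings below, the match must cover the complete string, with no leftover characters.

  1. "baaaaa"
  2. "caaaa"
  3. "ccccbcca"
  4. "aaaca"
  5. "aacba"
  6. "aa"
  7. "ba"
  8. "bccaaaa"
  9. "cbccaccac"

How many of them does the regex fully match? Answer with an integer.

2

1. "baaaaa" → no match
2. "caaaa" → no match
3. "ccccbcca" → no match
4. "aaaca" → no match
5. "aacba" → no match
6. "aa" → match
7. "ba" → no match
8. "bccaaaa" → no match
9. "cbccaccac" → match
Total matched: 2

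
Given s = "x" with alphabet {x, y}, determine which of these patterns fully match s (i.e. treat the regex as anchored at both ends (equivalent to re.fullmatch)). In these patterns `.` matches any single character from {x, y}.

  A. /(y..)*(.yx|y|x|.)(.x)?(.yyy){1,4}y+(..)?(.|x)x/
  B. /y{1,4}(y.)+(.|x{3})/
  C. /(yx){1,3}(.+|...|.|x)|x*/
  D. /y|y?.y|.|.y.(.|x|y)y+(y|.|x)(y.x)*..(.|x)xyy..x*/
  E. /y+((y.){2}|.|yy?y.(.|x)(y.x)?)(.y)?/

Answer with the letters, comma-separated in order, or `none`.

C, D

A → no match
B → no match — must start with "y"
C → match
D → match
E → no match — must start with "y"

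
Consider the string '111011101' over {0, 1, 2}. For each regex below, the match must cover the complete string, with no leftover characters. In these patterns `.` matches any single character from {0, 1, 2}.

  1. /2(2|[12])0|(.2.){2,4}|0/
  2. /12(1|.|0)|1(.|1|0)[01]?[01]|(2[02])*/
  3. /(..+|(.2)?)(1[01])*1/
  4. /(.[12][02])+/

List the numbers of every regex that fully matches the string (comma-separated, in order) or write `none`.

1 → no match
2 → no match
3 → match
4 → no match

3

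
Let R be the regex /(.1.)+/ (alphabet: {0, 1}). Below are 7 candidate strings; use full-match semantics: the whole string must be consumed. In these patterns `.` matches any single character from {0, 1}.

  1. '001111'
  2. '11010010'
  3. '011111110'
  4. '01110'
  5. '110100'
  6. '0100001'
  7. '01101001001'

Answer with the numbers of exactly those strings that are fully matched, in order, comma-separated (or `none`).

1 → no match
2 → no match
3 → match
4 → no match
5 → no match
6 → no match
7 → no match

3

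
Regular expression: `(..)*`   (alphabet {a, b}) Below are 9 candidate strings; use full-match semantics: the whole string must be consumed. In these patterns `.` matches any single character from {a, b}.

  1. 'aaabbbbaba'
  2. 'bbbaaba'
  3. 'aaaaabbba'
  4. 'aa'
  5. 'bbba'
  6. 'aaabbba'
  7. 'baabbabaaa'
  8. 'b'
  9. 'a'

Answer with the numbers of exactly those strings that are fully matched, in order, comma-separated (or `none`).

1 → match
2 → no match
3 → no match
4 → match
5 → match
6 → no match
7 → match
8 → no match
9 → no match

1, 4, 5, 7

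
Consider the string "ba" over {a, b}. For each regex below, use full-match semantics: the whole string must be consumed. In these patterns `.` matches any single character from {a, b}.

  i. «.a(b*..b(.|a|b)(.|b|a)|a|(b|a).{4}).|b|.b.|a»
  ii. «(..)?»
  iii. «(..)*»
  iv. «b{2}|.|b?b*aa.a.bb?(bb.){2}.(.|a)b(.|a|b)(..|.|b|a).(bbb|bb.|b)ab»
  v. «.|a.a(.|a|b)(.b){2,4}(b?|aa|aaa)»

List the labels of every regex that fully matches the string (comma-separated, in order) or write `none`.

i → no match
ii → match
iii → match
iv → no match
v → no match

ii, iii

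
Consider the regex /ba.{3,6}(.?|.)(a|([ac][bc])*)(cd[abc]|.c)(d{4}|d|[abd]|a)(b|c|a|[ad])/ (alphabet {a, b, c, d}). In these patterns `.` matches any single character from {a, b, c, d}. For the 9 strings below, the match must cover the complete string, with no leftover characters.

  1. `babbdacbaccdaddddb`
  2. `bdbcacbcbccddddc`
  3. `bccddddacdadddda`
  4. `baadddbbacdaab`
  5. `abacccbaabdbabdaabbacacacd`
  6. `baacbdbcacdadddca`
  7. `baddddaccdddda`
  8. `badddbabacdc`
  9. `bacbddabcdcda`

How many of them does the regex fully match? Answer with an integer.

1 → match
2 → no match — must start with `ba`
3 → no match — must start with `ba`
4 → match
5 → no match — must start with `ba`
6 → no match
7 → match
8 → match
9 → match
Total matched: 5

5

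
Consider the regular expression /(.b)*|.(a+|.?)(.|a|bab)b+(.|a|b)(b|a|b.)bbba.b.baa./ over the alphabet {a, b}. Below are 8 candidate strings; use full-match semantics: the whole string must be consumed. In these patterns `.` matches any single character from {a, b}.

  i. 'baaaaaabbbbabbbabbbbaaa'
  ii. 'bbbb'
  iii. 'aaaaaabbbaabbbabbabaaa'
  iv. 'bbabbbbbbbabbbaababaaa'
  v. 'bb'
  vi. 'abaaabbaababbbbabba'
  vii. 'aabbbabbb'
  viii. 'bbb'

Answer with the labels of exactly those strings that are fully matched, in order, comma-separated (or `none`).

i, ii, iii, iv, v

i → match
ii. 'bbbb' → match
iii → match
iv → match
v. 'bb' → match
vi → no match
vii. 'aabbbabbb' → no match
viii. 'bbb' → no match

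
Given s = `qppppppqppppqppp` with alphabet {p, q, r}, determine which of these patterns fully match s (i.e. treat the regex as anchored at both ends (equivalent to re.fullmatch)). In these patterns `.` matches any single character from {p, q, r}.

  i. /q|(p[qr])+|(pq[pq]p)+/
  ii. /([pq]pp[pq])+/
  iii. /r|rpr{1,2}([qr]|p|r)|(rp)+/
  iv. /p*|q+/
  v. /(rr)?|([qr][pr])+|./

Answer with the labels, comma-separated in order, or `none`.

ii

i → no match
ii → match
iii → no match
iv → no match
v → no match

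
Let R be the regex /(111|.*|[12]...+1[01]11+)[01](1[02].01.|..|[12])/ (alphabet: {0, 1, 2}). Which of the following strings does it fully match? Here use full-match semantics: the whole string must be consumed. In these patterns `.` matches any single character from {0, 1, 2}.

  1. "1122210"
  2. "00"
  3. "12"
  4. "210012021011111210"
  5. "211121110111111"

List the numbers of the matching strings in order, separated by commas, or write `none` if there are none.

1. "1122210" → no match
2. "00" → no match
3. "12" → match
4 → no match
5 → match

3, 5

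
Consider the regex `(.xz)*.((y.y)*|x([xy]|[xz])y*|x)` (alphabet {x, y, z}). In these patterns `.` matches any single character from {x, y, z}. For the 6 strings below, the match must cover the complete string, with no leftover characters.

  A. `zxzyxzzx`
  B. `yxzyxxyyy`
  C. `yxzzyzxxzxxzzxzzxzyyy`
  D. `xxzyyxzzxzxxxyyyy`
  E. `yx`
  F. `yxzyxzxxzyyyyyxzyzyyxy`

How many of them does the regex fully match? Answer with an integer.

3

A → match
B → match
C → no match
D → no match
E → match
F → no match
Total matched: 3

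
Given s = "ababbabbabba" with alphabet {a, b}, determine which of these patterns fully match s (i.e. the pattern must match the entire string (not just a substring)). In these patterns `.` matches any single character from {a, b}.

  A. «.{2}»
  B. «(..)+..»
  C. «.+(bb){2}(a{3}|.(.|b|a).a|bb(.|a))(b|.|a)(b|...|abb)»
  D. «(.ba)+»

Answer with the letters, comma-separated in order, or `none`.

A → no match
B → match
C → no match
D → match

B, D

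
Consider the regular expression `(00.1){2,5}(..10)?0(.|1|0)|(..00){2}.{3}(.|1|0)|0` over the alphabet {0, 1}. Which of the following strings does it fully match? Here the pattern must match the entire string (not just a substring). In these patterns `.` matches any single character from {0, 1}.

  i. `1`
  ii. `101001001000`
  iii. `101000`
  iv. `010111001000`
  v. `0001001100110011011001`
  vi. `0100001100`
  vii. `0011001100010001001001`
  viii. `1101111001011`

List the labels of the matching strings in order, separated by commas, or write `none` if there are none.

i → no match
ii → no match
iii → no match
iv → no match
v → match
vi → no match
vii → match
viii → no match

v, vii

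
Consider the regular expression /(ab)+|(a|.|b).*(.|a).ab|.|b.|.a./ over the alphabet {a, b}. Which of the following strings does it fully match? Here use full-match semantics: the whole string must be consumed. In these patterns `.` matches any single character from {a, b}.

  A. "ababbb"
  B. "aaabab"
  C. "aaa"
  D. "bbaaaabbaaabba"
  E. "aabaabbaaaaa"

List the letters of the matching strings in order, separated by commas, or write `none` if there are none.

B, C

A → no match
B → match
C → match
D → no match
E → no match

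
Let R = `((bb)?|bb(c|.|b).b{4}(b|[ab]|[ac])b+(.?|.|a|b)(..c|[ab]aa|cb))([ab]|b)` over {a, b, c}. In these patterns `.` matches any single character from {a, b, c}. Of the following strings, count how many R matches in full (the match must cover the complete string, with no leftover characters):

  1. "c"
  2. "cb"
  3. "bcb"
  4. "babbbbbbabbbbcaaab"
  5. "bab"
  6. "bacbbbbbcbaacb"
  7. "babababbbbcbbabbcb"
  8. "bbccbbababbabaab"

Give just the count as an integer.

1 → no match
2 → no match
3 → no match
4 → no match
5 → no match
6 → no match
7 → no match
8 → no match
Total matched: 0

0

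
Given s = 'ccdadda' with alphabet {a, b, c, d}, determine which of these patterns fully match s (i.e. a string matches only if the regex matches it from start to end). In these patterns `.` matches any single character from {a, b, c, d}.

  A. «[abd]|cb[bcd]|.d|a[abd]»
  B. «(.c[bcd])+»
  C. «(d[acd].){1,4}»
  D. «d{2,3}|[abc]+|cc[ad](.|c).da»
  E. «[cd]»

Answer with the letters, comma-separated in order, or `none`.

A → no match
B → no match
C → no match — must start with 'd'
D → match
E → no match

D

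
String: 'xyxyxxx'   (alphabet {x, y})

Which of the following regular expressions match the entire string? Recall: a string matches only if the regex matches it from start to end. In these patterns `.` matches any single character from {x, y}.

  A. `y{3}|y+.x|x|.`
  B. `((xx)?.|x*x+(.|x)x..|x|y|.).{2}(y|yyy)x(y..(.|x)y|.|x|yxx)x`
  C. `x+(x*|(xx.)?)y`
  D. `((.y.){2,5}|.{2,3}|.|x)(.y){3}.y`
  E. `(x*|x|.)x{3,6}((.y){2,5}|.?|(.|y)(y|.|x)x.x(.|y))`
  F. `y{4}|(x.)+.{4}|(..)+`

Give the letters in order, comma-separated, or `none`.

A → no match
B → match
C → no match — must end with 'y'
D → no match — must end with 'y'
E → no match
F → no match

B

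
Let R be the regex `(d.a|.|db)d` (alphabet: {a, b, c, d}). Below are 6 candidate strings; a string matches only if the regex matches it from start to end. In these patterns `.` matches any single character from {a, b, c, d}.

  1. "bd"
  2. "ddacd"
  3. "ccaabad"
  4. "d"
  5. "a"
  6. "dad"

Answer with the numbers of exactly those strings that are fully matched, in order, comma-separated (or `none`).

1 → match
2 → no match
3 → no match
4 → no match
5 → no match — must end with "d"
6 → no match

1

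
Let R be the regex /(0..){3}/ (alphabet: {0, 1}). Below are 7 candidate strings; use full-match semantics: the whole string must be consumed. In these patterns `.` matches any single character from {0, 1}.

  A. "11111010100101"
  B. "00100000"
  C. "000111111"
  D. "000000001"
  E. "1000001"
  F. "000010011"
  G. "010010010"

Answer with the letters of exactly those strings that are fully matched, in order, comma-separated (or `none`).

A → no match — must start with "0"
B → no match
C → no match
D → match
E → no match — must start with "0"
F → match
G → match

D, F, G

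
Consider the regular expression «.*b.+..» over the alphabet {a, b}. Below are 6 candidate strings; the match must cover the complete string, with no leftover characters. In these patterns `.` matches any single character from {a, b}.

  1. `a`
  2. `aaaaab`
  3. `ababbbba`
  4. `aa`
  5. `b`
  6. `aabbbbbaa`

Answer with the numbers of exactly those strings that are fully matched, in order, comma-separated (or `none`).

3, 6

1 → no match
2 → no match
3 → match
4 → no match
5 → no match
6 → match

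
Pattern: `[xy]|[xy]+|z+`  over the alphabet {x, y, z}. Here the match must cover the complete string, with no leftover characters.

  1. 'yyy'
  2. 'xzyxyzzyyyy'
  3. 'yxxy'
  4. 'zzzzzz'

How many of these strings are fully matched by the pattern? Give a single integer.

1 → match
2 → no match
3 → match
4 → match
Total matched: 3

3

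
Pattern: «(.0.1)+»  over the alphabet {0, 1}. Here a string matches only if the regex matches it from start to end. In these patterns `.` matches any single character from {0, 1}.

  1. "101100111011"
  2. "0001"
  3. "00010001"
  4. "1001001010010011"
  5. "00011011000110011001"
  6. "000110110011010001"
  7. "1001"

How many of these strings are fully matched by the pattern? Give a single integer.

1 → match
2 → match
3 → match
4 → no match
5 → match
6 → no match
7 → match
Total matched: 5

5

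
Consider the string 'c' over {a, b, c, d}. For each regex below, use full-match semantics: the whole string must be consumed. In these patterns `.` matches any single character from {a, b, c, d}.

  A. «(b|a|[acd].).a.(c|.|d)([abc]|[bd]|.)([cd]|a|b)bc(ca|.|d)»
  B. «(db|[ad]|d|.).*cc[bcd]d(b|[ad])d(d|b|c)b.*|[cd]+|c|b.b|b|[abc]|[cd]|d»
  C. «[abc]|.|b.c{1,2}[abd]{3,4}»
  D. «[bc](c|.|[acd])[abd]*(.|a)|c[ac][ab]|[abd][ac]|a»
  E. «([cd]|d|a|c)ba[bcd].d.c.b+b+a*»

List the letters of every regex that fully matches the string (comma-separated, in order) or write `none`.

B, C

A → no match
B → match
C → match
D → no match
E → no match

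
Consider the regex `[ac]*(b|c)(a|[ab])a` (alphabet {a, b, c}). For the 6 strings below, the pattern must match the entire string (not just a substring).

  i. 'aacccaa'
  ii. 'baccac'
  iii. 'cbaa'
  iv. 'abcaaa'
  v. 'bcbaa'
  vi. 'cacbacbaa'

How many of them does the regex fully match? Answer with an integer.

i → match
ii → no match — must end with 'a'
iii → match
iv → no match
v → no match
vi → no match
Total matched: 2

2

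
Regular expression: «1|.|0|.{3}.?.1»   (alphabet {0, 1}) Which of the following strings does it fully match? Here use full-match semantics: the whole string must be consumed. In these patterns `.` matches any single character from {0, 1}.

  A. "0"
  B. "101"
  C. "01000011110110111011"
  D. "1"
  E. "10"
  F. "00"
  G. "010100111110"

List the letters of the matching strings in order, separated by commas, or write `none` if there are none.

A → match
B → no match
C → no match
D → match
E → no match
F → no match
G → no match

A, D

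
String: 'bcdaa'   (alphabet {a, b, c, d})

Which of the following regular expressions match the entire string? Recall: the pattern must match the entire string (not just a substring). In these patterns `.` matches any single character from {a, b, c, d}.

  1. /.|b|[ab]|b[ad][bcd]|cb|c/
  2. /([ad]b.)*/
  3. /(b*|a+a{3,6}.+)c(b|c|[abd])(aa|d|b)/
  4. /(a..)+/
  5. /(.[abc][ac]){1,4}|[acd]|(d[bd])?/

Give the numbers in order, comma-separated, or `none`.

3

1 → no match
2 → no match
3 → match
4 → no match — must start with 'a'
5 → no match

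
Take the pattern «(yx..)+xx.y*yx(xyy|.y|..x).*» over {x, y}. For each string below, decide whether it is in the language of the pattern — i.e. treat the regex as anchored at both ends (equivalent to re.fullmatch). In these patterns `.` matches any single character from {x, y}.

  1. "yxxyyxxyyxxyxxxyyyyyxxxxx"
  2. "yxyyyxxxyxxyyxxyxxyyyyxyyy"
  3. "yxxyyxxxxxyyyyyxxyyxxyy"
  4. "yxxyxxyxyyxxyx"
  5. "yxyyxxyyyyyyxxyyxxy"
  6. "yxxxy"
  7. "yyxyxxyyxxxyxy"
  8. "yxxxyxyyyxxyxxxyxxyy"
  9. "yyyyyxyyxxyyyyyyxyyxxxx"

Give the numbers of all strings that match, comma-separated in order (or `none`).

1 → match
2 → match
3 → match
4 → no match
5 → match
6 → no match
7 → no match — must start with "yx"
8 → match
9 → no match — must start with "yx"

1, 2, 3, 5, 8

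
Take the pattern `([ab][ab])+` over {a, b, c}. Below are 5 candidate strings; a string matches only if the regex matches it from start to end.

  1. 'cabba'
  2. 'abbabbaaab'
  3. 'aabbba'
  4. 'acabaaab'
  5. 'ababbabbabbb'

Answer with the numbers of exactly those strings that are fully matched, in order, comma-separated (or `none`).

2, 3, 5

1 → no match
2 → match
3 → match
4 → no match
5 → match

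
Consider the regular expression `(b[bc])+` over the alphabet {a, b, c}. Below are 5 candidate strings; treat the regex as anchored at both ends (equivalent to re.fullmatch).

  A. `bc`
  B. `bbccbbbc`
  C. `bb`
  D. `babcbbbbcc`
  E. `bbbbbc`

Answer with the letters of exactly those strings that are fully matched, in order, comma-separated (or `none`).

A, C, E

A. `bc` → match
B. `bbccbbbc` → no match
C. `bb` → match
D. `babcbbbbcc` → no match
E. `bbbbbc` → match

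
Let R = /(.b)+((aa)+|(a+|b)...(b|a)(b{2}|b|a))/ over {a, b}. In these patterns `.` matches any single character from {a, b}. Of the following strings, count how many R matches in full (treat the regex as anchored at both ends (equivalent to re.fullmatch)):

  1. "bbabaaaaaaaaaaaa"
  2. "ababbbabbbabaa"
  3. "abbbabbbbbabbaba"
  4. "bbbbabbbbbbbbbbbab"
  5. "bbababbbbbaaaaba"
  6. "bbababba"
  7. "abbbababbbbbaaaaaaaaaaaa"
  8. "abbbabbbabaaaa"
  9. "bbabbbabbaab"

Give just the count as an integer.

1 → match
2 → match
3 → match
4 → match
5 → match
6 → match
7 → match
8 → match
9 → match
Total matched: 9

9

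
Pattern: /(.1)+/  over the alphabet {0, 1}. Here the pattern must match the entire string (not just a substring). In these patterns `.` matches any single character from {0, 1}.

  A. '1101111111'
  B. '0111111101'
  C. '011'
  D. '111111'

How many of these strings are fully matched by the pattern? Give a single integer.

A → match
B → match
C → no match
D → match
Total matched: 3

3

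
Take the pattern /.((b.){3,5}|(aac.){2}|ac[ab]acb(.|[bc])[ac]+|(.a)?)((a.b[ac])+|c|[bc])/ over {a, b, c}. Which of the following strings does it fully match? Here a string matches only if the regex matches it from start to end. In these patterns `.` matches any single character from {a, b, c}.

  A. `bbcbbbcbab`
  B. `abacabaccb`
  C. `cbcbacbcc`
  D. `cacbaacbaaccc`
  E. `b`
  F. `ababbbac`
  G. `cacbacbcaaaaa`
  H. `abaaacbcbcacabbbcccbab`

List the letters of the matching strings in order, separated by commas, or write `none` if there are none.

A → match
B → no match
C → no match
D → no match
E → no match
F → match
G → no match
H → no match

A, F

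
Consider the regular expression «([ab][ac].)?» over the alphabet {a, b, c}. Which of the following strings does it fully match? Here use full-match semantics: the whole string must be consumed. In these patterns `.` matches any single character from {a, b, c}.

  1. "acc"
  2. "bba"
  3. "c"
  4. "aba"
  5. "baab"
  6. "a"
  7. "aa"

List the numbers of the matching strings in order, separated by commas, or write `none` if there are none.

1 → match
2 → no match
3 → no match
4 → no match
5 → no match
6 → no match
7 → no match

1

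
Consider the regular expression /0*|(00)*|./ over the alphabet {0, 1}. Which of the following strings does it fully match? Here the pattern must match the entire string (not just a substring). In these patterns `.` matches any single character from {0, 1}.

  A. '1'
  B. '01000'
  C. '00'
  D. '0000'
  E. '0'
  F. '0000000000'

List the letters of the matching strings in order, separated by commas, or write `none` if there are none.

A → match
B → no match
C → match
D → match
E → match
F → match

A, C, D, E, F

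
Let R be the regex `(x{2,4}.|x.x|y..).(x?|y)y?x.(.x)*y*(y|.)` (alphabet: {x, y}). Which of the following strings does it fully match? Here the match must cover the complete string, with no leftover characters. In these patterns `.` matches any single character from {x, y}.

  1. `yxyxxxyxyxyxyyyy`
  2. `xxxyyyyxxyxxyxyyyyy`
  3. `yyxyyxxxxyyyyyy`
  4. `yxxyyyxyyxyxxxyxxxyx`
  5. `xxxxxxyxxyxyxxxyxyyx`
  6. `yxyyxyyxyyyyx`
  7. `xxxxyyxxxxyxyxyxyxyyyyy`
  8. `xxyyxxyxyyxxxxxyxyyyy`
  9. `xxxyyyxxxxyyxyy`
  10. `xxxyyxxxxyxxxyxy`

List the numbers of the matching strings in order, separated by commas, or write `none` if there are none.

1 → match
2 → no match
3 → match
4 → match
5 → match
6 → match
7 → match
8 → no match
9 → no match
10 → match

1, 3, 4, 5, 6, 7, 10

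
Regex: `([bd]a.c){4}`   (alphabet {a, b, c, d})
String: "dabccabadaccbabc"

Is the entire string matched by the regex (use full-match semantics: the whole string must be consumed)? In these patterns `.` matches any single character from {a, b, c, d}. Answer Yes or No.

No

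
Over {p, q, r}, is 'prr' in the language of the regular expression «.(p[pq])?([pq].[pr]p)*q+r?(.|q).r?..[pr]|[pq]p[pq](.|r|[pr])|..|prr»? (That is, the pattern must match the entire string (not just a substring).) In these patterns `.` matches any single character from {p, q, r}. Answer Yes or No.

Yes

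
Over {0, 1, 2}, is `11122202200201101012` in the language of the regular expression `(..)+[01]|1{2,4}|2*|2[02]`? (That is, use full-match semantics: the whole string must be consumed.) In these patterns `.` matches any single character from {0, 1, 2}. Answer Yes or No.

No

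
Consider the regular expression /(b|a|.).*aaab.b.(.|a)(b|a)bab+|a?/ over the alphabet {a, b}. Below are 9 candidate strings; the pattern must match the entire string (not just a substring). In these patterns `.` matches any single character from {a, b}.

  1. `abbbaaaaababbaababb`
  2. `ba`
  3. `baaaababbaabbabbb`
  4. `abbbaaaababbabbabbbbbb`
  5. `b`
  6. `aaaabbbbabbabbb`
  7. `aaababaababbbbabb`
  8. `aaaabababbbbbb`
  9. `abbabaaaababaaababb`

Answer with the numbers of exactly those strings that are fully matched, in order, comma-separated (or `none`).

1 → match
2. `ba` → no match
3 → no match
4 → match
5. `b` → no match
6 → match
7 → no match
8 → no match
9 → match

1, 4, 6, 9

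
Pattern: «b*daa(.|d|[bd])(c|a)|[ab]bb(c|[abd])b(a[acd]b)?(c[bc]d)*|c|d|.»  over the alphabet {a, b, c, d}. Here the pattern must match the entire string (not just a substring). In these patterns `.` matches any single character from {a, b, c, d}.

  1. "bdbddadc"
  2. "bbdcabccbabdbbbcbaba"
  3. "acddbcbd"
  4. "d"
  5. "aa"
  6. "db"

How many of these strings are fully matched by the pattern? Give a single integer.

1

1 → no match
2 → no match
3 → no match
4 → match
5 → no match
6 → no match
Total matched: 1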